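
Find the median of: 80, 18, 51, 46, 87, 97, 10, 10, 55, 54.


Sorted: 10, 10, 18, 46, 51, 54, 55, 80, 87, 97
n = 10 (even)
Middle values: 51 and 54
Median = (51+54)/2 = 52.5000

Median = 52.5000


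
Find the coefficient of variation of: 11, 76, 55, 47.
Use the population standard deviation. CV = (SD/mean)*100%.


Mean = 47.2500
SD = 23.4561
CV = (23.4561/47.2500)*100 = 49.6425%

CV = 49.6425%


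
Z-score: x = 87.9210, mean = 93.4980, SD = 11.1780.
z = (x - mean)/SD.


z = (87.9210 - 93.4980)/11.1780
= -5.5770/11.1780
= -0.4989

z = -0.4989


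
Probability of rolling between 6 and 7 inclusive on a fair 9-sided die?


Favorable outcomes (6 ≤ roll ≤ 7): 2
Total outcomes = 9
P = 2/9 = 0.2222

P = 0.2222


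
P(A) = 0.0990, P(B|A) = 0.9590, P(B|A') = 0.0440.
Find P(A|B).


P(B) = P(B|A)*P(A) + P(B|A')*P(A')
= 0.9590*0.0990 + 0.0440*0.9010
= 0.094941 + 0.039644 = 0.134585
P(A|B) = 0.094941/0.134585 = 0.7054

P(A|B) = 0.7054


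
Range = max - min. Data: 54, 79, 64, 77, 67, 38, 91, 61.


Max = 91, Min = 38
Range = 91 - 38 = 53

Range = 53


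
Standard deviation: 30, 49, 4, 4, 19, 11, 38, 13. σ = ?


Mean = 21.0000
Variance = 237.5000
SD = sqrt(237.5000) = 15.4110

SD = 15.4110


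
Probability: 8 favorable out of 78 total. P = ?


P = 8/78 = 0.1026

P = 0.1026


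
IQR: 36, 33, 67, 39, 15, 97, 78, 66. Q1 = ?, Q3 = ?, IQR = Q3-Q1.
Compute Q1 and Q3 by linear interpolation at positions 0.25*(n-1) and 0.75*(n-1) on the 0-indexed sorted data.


Sorted: 15, 33, 36, 39, 66, 67, 78, 97
Q1 (25th %ile) = 35.2500
Q3 (75th %ile) = 69.7500
IQR = 69.7500 - 35.2500 = 34.5000

IQR = 34.5000


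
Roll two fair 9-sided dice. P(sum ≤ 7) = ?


Total outcomes = 9×9 = 81
Favorable (sum ≤ 7): 21
P = 21/81 = 0.2593

P = 0.2593


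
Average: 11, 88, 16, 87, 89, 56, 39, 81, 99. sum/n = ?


Sum = 11 + 88 + 16 + 87 + 89 + 56 + 39 + 81 + 99 = 566
n = 9
Mean = 566/9 = 62.8889

Mean = 62.8889


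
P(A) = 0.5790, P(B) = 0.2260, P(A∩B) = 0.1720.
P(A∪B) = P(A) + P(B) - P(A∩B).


P(A∪B) = 0.5790 + 0.2260 - 0.1720
= 0.8050 - 0.1720
= 0.6330

P(A∪B) = 0.6330


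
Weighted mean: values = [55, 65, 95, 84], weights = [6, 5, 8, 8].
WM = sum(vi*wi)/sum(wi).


Numerator = 55*6 + 65*5 + 95*8 + 84*8 = 2087
Denominator = 6 + 5 + 8 + 8 = 27
WM = 2087/27 = 77.2963

WM = 77.2963


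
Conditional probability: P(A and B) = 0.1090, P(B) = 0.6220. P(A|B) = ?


P(A|B) = 0.1090/0.6220 = 0.1752

P(A|B) = 0.1752


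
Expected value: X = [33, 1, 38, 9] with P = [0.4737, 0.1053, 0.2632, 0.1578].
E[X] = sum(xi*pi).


E[X] = 33*0.4737 + 1*0.1053 + 38*0.2632 + 9*0.1578
= 15.6321 + 0.1053 + 10.0016 + 1.4202
= 27.1592

E[X] = 27.1592


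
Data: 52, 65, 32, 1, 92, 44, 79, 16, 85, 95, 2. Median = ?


Sorted: 1, 2, 16, 32, 44, 52, 65, 79, 85, 92, 95
n = 11 (odd)
Middle value = 52

Median = 52


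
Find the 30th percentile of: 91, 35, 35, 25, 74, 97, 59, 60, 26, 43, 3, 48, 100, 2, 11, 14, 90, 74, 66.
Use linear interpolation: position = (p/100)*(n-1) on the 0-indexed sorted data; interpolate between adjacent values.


Sorted: 2, 3, 11, 14, 25, 26, 35, 35, 43, 48, 59, 60, 66, 74, 74, 90, 91, 97, 100
n = 19
Index = 30/100 * 18 = 5.4000
Lower = data[5] = 26, Upper = data[6] = 35
P30 = 26 + 0.4000*(9) = 29.6000

P30 = 29.6000


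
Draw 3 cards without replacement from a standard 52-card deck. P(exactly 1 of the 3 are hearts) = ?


Hypergeometric: P(X=1) = C(13,1)·C(39,2) / C(52,3)
= 13 × 741 / 22100
= 9633/22100 = 0.4359

P = 0.4359


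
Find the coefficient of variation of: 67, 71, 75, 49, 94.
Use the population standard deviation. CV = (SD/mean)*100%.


Mean = 71.2000
SD = 14.4554
CV = (14.4554/71.2000)*100 = 20.3026%

CV = 20.3026%


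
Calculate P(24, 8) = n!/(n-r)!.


P(24,8) = 24!/16!
= 620448401733239439360000/20922789888000
= 29654190720

P(24,8) = 29654190720


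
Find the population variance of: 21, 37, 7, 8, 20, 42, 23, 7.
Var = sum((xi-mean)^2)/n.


Mean = 20.6250
Squared deviations: 0.1406, 268.1406, 185.6406, 159.3906, 0.3906, 456.8906, 5.6406, 185.6406
Sum = 1261.8750
Variance = 1261.8750/8 = 157.7344

Variance = 157.7344


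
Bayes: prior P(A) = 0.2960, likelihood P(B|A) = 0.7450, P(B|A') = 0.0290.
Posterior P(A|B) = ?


P(B) = P(B|A)*P(A) + P(B|A')*P(A')
= 0.7450*0.2960 + 0.0290*0.7040
= 0.220520 + 0.020416 = 0.240936
P(A|B) = 0.220520/0.240936 = 0.9153

P(A|B) = 0.9153


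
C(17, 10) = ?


C(17,10) = 17!/(10! × 7!)
= 355687428096000/(3628800 × 5040)
= 19448

C(17,10) = 19448


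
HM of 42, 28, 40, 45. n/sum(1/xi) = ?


Sum of reciprocals = 1/42 + 1/28 + 1/40 + 1/45 = 0.106746
HM = 4/0.106746 = 37.4721

HM = 37.4721


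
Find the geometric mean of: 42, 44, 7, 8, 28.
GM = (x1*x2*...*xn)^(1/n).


Product = 42 × 44 × 7 × 8 × 28 = 2897664
GM = 2897664^(1/5) = 19.6069

GM = 19.6069


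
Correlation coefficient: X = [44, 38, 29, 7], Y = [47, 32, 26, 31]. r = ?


Mean X = 29.5000, Mean Y = 34.0000
SD X = 14.044572, SD Y = 7.842194
Cov = 60.750000
r = 60.750000/(14.044572*7.842194) = 0.5516

r = 0.5516


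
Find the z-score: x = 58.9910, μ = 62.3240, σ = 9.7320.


z = (58.9910 - 62.3240)/9.7320
= -3.3330/9.7320
= -0.3425

z = -0.3425


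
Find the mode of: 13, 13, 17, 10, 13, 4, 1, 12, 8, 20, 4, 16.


Frequencies: 1:1, 4:2, 8:1, 10:1, 12:1, 13:3, 16:1, 17:1, 20:1
Max frequency = 3
Mode = 13

Mode = 13


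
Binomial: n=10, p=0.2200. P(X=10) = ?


C(10,10) = 1
p^10 = 2.655992e-07
(1-p)^0 = 1.000000
P = 1 * 2.655992e-07 * 1.000000 = 2.6560e-07

P(X=10) = 2.6560e-07


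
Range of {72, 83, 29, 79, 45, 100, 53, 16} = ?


Max = 100, Min = 16
Range = 100 - 16 = 84

Range = 84


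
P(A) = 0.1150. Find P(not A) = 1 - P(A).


P(not A) = 1 - 0.1150 = 0.8850

P(not A) = 0.8850


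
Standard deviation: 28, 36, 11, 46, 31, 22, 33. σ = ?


Mean = 29.5714
Variance = 104.2449
SD = sqrt(104.2449) = 10.2100

SD = 10.2100


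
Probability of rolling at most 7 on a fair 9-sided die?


Favorable outcomes (roll ≤ 7): 7
Total outcomes = 9
P = 7/9 = 0.7778

P = 0.7778


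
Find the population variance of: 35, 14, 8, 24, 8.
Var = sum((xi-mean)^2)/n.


Mean = 17.8000
Squared deviations: 295.8400, 14.4400, 96.0400, 38.4400, 96.0400
Sum = 540.8000
Variance = 540.8000/5 = 108.1600

Variance = 108.1600


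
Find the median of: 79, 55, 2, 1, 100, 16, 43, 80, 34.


Sorted: 1, 2, 16, 34, 43, 55, 79, 80, 100
n = 9 (odd)
Middle value = 43

Median = 43


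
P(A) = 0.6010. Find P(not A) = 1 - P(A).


P(not A) = 1 - 0.6010 = 0.3990

P(not A) = 0.3990


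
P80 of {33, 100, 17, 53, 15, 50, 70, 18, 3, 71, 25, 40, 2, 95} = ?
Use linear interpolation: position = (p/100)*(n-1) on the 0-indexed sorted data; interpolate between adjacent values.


Sorted: 2, 3, 15, 17, 18, 25, 33, 40, 50, 53, 70, 71, 95, 100
n = 14
Index = 80/100 * 13 = 10.4000
Lower = data[10] = 70, Upper = data[11] = 71
P80 = 70 + 0.4000*(1) = 70.4000

P80 = 70.4000


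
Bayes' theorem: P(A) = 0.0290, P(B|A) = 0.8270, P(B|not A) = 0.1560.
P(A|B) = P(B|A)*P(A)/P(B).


P(B) = P(B|A)*P(A) + P(B|A')*P(A')
= 0.8270*0.0290 + 0.1560*0.9710
= 0.023983 + 0.151476 = 0.175459
P(A|B) = 0.023983/0.175459 = 0.1367

P(A|B) = 0.1367


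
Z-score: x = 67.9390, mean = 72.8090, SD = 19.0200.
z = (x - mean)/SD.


z = (67.9390 - 72.8090)/19.0200
= -4.8700/19.0200
= -0.2560

z = -0.2560


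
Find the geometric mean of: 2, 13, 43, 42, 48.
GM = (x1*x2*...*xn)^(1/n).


Product = 2 × 13 × 43 × 42 × 48 = 2253888
GM = 2253888^(1/5) = 18.6460

GM = 18.6460


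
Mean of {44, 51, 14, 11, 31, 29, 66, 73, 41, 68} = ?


Sum = 44 + 51 + 14 + 11 + 31 + 29 + 66 + 73 + 41 + 68 = 428
n = 10
Mean = 428/10 = 42.8000

Mean = 42.8000


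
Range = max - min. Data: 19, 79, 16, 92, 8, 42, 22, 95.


Max = 95, Min = 8
Range = 95 - 8 = 87

Range = 87


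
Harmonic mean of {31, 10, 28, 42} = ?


Sum of reciprocals = 1/31 + 1/10 + 1/28 + 1/42 = 0.191782
HM = 4/0.191782 = 20.8570

HM = 20.8570


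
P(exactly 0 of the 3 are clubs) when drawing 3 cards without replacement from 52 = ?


Hypergeometric: P(X=0) = C(13,0)·C(39,3) / C(52,3)
= 1 × 9139 / 22100
= 9139/22100 = 0.4135

P = 0.4135


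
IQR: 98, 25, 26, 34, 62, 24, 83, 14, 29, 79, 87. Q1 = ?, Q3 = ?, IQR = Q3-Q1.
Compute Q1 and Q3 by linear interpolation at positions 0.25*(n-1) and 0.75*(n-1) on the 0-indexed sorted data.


Sorted: 14, 24, 25, 26, 29, 34, 62, 79, 83, 87, 98
Q1 (25th %ile) = 25.5000
Q3 (75th %ile) = 81.0000
IQR = 81.0000 - 25.5000 = 55.5000

IQR = 55.5000


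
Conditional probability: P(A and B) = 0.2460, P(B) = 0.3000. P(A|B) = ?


P(A|B) = 0.2460/0.3000 = 0.8200

P(A|B) = 0.8200


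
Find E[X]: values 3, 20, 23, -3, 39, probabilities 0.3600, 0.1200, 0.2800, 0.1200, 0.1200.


E[X] = 3*0.3600 + 20*0.1200 + 23*0.2800 - 3*0.1200 + 39*0.1200
= 1.0800 + 2.4000 + 6.4400 - 0.3600 + 4.6800
= 14.2400

E[X] = 14.2400


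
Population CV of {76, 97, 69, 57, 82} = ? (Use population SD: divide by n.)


Mean = 76.2000
SD = 13.3177
CV = (13.3177/76.2000)*100 = 17.4772%

CV = 17.4772%


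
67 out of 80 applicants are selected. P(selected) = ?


P = 67/80 = 0.8375

P = 0.8375


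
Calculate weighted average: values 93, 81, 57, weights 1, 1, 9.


Numerator = 93*1 + 81*1 + 57*9 = 687
Denominator = 1 + 1 + 9 = 11
WM = 687/11 = 62.4545

WM = 62.4545


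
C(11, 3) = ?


C(11,3) = 11!/(3! × 8!)
= 39916800/(6 × 40320)
= 165

C(11,3) = 165


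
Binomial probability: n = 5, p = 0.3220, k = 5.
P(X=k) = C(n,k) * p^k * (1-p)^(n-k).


C(5,5) = 1
p^5 = 0.003462
(1-p)^0 = 1.000000
P = 1 * 0.003462 * 1.000000 = 0.0035

P(X=5) = 0.0035


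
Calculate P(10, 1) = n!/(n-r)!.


P(10,1) = 10!/9!
= 3628800/362880
= 10

P(10,1) = 10


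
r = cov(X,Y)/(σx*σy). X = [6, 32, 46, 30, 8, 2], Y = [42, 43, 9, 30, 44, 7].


Mean X = 20.6667, Mean Y = 29.1667
SD X = 16.234394, SD Y = 15.678187
Cov = -51.444444
r = -51.444444/(16.234394*15.678187) = -0.2021

r = -0.2021


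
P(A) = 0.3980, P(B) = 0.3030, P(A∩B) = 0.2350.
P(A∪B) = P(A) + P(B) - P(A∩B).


P(A∪B) = 0.3980 + 0.3030 - 0.2350
= 0.7010 - 0.2350
= 0.4660

P(A∪B) = 0.4660


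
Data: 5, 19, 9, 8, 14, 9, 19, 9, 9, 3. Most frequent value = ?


Frequencies: 3:1, 5:1, 8:1, 9:4, 14:1, 19:2
Max frequency = 4
Mode = 9

Mode = 9


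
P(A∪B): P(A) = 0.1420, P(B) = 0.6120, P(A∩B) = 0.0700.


P(A∪B) = 0.1420 + 0.6120 - 0.0700
= 0.7540 - 0.0700
= 0.6840

P(A∪B) = 0.6840


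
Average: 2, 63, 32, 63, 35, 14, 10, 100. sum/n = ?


Sum = 2 + 63 + 32 + 63 + 35 + 14 + 10 + 100 = 319
n = 8
Mean = 319/8 = 39.8750

Mean = 39.8750


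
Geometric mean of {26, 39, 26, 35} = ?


Product = 26 × 39 × 26 × 35 = 922740
GM = 922740^(1/4) = 30.9934

GM = 30.9934


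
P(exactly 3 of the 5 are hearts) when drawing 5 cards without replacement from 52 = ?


Hypergeometric: P(X=3) = C(13,3)·C(39,2) / C(52,5)
= 286 × 741 / 2598960
= 211926/2598960 = 0.0815

P = 0.0815


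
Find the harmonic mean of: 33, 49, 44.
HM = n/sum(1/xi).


Sum of reciprocals = 1/33 + 1/49 + 1/44 = 0.073438
HM = 3/0.073438 = 40.8505

HM = 40.8505


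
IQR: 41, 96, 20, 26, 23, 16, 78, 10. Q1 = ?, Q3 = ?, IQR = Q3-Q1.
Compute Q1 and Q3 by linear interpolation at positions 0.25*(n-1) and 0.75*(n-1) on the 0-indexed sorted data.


Sorted: 10, 16, 20, 23, 26, 41, 78, 96
Q1 (25th %ile) = 19.0000
Q3 (75th %ile) = 50.2500
IQR = 50.2500 - 19.0000 = 31.2500

IQR = 31.2500


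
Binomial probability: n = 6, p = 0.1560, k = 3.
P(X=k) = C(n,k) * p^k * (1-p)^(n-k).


C(6,3) = 20
p^3 = 0.003796
(1-p)^3 = 0.601212
P = 20 * 0.003796 * 0.601212 = 0.0456

P(X=3) = 0.0456


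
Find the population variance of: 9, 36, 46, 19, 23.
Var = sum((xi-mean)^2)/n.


Mean = 26.6000
Squared deviations: 309.7600, 88.3600, 376.3600, 57.7600, 12.9600
Sum = 845.2000
Variance = 845.2000/5 = 169.0400

Variance = 169.0400


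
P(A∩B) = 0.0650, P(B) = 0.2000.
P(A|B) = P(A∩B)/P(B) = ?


P(A|B) = 0.0650/0.2000 = 0.3250

P(A|B) = 0.3250


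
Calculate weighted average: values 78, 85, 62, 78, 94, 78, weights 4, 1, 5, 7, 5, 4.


Numerator = 78*4 + 85*1 + 62*5 + 78*7 + 94*5 + 78*4 = 2035
Denominator = 4 + 1 + 5 + 7 + 5 + 4 = 26
WM = 2035/26 = 78.2692

WM = 78.2692


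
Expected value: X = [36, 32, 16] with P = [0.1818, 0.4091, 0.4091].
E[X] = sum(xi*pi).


E[X] = 36*0.1818 + 32*0.4091 + 16*0.4091
= 6.5448 + 13.0912 + 6.5456
= 26.1816

E[X] = 26.1816


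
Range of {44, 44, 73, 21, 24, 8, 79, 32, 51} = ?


Max = 79, Min = 8
Range = 79 - 8 = 71

Range = 71


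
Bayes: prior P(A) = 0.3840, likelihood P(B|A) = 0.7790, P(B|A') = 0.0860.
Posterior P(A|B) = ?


P(B) = P(B|A)*P(A) + P(B|A')*P(A')
= 0.7790*0.3840 + 0.0860*0.6160
= 0.299136 + 0.052976 = 0.352112
P(A|B) = 0.299136/0.352112 = 0.8495

P(A|B) = 0.8495


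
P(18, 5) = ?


P(18,5) = 18!/13!
= 6402373705728000/6227020800
= 1028160

P(18,5) = 1028160


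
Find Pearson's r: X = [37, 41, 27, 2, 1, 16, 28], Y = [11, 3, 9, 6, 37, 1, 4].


Mean X = 21.7143, Mean Y = 10.1429
SD X = 14.752378, SD Y = 11.419639
Cov = -84.530612
r = -84.530612/(14.752378*11.419639) = -0.5018

r = -0.5018


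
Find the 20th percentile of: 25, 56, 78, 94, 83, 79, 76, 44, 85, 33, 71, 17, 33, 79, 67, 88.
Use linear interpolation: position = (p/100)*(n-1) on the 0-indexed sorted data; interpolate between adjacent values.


Sorted: 17, 25, 33, 33, 44, 56, 67, 71, 76, 78, 79, 79, 83, 85, 88, 94
n = 16
Index = 20/100 * 15 = 3.0000
Lower = data[3] = 33, Upper = data[4] = 44
P20 = 33 + 0*(11) = 33.0000

P20 = 33.0000


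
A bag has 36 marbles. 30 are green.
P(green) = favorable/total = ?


P = 30/36 = 0.8333

P = 0.8333


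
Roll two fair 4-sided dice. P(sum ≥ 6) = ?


Total outcomes = 4×4 = 16
Favorable (sum ≥ 6): 6
P = 6/16 = 0.3750

P = 0.3750


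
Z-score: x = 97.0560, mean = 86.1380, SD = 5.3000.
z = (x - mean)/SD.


z = (97.0560 - 86.1380)/5.3000
= 10.9180/5.3000
= 2.0600

z = 2.0600


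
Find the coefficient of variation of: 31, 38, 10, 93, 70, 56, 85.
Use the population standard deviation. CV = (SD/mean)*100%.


Mean = 54.7143
SD = 27.9270
CV = (27.9270/54.7143)*100 = 51.0415%

CV = 51.0415%


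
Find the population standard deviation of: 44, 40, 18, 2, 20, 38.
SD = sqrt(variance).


Mean = 27.0000
Variance = 222.3333
SD = sqrt(222.3333) = 14.9108

SD = 14.9108


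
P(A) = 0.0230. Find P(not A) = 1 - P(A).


P(not A) = 1 - 0.0230 = 0.9770

P(not A) = 0.9770


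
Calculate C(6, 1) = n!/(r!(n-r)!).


C(6,1) = 6!/(1! × 5!)
= 720/(1 × 120)
= 6

C(6,1) = 6


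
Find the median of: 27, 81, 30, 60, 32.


Sorted: 27, 30, 32, 60, 81
n = 5 (odd)
Middle value = 32

Median = 32


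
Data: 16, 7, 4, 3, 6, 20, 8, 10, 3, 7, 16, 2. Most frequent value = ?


Frequencies: 2:1, 3:2, 4:1, 6:1, 7:2, 8:1, 10:1, 16:2, 20:1
Max frequency = 2
Mode = 3, 7, 16

Mode = 3, 7, 16


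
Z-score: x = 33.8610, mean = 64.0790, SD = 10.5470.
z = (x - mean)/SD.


z = (33.8610 - 64.0790)/10.5470
= -30.2180/10.5470
= -2.8651

z = -2.8651


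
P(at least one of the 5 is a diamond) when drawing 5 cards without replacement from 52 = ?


P(at least one) = 1 - P(none)
P(none) = (39/52) × (38/51) × (37/50) × (36/49) × (35/48) = 0.221534
P(at least one) = 1 - 0.221534 = 0.7785

P = 0.7785


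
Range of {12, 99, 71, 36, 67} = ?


Max = 99, Min = 12
Range = 99 - 12 = 87

Range = 87


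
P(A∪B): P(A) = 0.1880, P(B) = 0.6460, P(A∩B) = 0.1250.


P(A∪B) = 0.1880 + 0.6460 - 0.1250
= 0.8340 - 0.1250
= 0.7090

P(A∪B) = 0.7090


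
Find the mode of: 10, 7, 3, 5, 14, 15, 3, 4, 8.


Frequencies: 3:2, 4:1, 5:1, 7:1, 8:1, 10:1, 14:1, 15:1
Max frequency = 2
Mode = 3

Mode = 3


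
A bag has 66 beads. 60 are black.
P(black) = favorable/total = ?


P = 60/66 = 0.9091

P = 0.9091


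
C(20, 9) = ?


C(20,9) = 20!/(9! × 11!)
= 2432902008176640000/(362880 × 39916800)
= 167960

C(20,9) = 167960


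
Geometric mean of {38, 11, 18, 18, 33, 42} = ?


Product = 38 × 11 × 18 × 18 × 33 × 42 = 187708752
GM = 187708752^(1/6) = 23.9284

GM = 23.9284


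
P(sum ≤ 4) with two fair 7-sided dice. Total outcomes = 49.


Total outcomes = 7×7 = 49
Favorable (sum ≤ 4): 6
P = 6/49 = 0.1224

P = 0.1224


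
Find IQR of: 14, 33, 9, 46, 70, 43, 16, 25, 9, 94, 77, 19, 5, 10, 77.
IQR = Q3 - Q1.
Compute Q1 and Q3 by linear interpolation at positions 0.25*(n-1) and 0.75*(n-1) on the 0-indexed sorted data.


Sorted: 5, 9, 9, 10, 14, 16, 19, 25, 33, 43, 46, 70, 77, 77, 94
Q1 (25th %ile) = 12.0000
Q3 (75th %ile) = 58.0000
IQR = 58.0000 - 12.0000 = 46.0000

IQR = 46.0000


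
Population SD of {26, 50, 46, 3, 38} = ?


Mean = 32.6000
Variance = 286.2400
SD = sqrt(286.2400) = 16.9186

SD = 16.9186


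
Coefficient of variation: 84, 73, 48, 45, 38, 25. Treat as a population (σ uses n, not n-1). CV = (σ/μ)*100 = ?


Mean = 52.1667
SD = 20.2272
CV = (20.2272/52.1667)*100 = 38.7742%

CV = 38.7742%


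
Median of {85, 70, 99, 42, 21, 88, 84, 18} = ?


Sorted: 18, 21, 42, 70, 84, 85, 88, 99
n = 8 (even)
Middle values: 70 and 84
Median = (70+84)/2 = 77.0000

Median = 77.0000


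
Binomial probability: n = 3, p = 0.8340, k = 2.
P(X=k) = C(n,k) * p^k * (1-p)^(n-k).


C(3,2) = 3
p^2 = 0.695556
(1-p)^1 = 0.166000
P = 3 * 0.695556 * 0.166000 = 0.3464

P(X=2) = 0.3464


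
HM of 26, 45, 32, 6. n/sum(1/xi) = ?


Sum of reciprocals = 1/26 + 1/45 + 1/32 + 1/6 = 0.258600
HM = 4/0.258600 = 15.4679

HM = 15.4679


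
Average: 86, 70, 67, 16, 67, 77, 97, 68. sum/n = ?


Sum = 86 + 70 + 67 + 16 + 67 + 77 + 97 + 68 = 548
n = 8
Mean = 548/8 = 68.5000

Mean = 68.5000


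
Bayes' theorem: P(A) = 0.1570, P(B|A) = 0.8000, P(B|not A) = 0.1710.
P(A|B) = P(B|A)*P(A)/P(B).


P(B) = P(B|A)*P(A) + P(B|A')*P(A')
= 0.8000*0.1570 + 0.1710*0.8430
= 0.125600 + 0.144153 = 0.269753
P(A|B) = 0.125600/0.269753 = 0.4656

P(A|B) = 0.4656


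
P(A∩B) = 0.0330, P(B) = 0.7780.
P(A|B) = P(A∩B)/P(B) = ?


P(A|B) = 0.0330/0.7780 = 0.0424

P(A|B) = 0.0424


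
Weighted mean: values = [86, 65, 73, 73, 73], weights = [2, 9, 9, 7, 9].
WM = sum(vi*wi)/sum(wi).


Numerator = 86*2 + 65*9 + 73*9 + 73*7 + 73*9 = 2582
Denominator = 2 + 9 + 9 + 7 + 9 = 36
WM = 2582/36 = 71.7222

WM = 71.7222


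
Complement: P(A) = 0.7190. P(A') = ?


P(not A) = 1 - 0.7190 = 0.2810

P(not A) = 0.2810


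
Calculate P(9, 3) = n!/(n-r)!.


P(9,3) = 9!/6!
= 362880/720
= 504

P(9,3) = 504


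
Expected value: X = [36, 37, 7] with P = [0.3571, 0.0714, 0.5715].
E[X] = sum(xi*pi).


E[X] = 36*0.3571 + 37*0.0714 + 7*0.5715
= 12.8556 + 2.6418 + 4.0005
= 19.4979

E[X] = 19.4979


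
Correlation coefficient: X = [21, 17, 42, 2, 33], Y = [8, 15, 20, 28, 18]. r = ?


Mean X = 23.0000, Mean Y = 17.8000
SD X = 13.725888, SD Y = 6.523803
Cov = -26.800000
r = -26.800000/(13.725888*6.523803) = -0.2993

r = -0.2993


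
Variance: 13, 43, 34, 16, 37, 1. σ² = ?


Mean = 24.0000
Squared deviations: 121.0000, 361.0000, 100.0000, 64.0000, 169.0000, 529.0000
Sum = 1344.0000
Variance = 1344.0000/6 = 224.0000

Variance = 224.0000


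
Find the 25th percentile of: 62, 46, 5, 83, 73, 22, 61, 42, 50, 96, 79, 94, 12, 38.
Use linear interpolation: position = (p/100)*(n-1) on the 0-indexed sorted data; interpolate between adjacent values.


Sorted: 5, 12, 22, 38, 42, 46, 50, 61, 62, 73, 79, 83, 94, 96
n = 14
Index = 25/100 * 13 = 3.2500
Lower = data[3] = 38, Upper = data[4] = 42
P25 = 38 + 0.2500*(4) = 39.0000

P25 = 39.0000


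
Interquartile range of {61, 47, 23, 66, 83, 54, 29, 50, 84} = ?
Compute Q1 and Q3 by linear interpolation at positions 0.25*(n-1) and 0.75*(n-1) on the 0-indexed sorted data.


Sorted: 23, 29, 47, 50, 54, 61, 66, 83, 84
Q1 (25th %ile) = 47.0000
Q3 (75th %ile) = 66.0000
IQR = 66.0000 - 47.0000 = 19.0000

IQR = 19.0000


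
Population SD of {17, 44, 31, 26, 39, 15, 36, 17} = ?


Mean = 28.1250
Variance = 108.1094
SD = sqrt(108.1094) = 10.3976

SD = 10.3976


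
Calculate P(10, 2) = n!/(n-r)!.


P(10,2) = 10!/8!
= 3628800/40320
= 90

P(10,2) = 90


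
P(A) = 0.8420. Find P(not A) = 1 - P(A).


P(not A) = 1 - 0.8420 = 0.1580

P(not A) = 0.1580


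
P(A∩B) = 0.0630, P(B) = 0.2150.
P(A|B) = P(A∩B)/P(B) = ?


P(A|B) = 0.0630/0.2150 = 0.2930

P(A|B) = 0.2930


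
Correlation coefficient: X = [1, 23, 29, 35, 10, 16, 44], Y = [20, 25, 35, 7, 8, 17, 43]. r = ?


Mean X = 22.5714, Mean Y = 22.1429
SD X = 13.741045, SD Y = 12.356936
Cov = 85.775510
r = 85.775510/(13.741045*12.356936) = 0.5052

r = 0.5052


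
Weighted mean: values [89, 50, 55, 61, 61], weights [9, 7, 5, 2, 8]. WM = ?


Numerator = 89*9 + 50*7 + 55*5 + 61*2 + 61*8 = 2036
Denominator = 9 + 7 + 5 + 2 + 8 = 31
WM = 2036/31 = 65.6774

WM = 65.6774


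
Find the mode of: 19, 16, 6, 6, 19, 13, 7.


Frequencies: 6:2, 7:1, 13:1, 16:1, 19:2
Max frequency = 2
Mode = 6, 19

Mode = 6, 19


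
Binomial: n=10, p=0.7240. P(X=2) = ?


C(10,2) = 45
p^2 = 0.524176
(1-p)^8 = 3.367229e-05
P = 45 * 0.524176 * 3.367229e-05 = 0.0008

P(X=2) = 0.0008


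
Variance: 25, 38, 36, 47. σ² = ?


Mean = 36.5000
Squared deviations: 132.2500, 2.2500, 0.2500, 110.2500
Sum = 245.0000
Variance = 245.0000/4 = 61.2500

Variance = 61.2500


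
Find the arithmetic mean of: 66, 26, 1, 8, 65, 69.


Sum = 66 + 26 + 1 + 8 + 65 + 69 = 235
n = 6
Mean = 235/6 = 39.1667

Mean = 39.1667


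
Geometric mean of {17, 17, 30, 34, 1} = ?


Product = 17 × 17 × 30 × 34 × 1 = 294780
GM = 294780^(1/5) = 12.4137

GM = 12.4137


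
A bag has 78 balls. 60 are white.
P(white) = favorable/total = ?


P = 60/78 = 0.7692

P = 0.7692


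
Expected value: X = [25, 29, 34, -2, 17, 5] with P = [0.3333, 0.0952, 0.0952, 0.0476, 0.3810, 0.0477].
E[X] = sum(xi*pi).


E[X] = 25*0.3333 + 29*0.0952 + 34*0.0952 - 2*0.0476 + 17*0.3810 + 5*0.0477
= 8.3325 + 2.7608 + 3.2368 - 0.0952 + 6.4770 + 0.2385
= 20.9504

E[X] = 20.9504


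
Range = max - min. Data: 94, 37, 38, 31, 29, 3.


Max = 94, Min = 3
Range = 94 - 3 = 91

Range = 91


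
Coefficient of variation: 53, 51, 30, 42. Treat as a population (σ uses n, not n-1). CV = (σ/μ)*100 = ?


Mean = 44.0000
SD = 9.0830
CV = (9.0830/44.0000)*100 = 20.6431%

CV = 20.6431%


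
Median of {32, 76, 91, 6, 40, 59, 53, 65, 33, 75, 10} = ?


Sorted: 6, 10, 32, 33, 40, 53, 59, 65, 75, 76, 91
n = 11 (odd)
Middle value = 53

Median = 53


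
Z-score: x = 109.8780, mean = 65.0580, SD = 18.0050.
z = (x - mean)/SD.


z = (109.8780 - 65.0580)/18.0050
= 44.8200/18.0050
= 2.4893

z = 2.4893


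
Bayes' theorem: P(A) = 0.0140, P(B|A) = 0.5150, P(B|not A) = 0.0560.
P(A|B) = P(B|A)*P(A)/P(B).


P(B) = P(B|A)*P(A) + P(B|A')*P(A')
= 0.5150*0.0140 + 0.0560*0.9860
= 0.007210 + 0.055216 = 0.062426
P(A|B) = 0.007210/0.062426 = 0.1155

P(A|B) = 0.1155


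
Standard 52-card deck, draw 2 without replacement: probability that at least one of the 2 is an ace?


P(at least one) = 1 - P(none)
P(none) = (48/52) × (47/51) = 0.850679
P(at least one) = 1 - 0.850679 = 0.1493

P = 0.1493


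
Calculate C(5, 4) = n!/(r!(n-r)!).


C(5,4) = 5!/(4! × 1!)
= 120/(24 × 1)
= 5

C(5,4) = 5


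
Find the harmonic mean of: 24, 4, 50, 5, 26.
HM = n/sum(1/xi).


Sum of reciprocals = 1/24 + 1/4 + 1/50 + 1/5 + 1/26 = 0.550128
HM = 5/0.550128 = 9.0888

HM = 9.0888


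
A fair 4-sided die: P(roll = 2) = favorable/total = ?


Favorable outcomes (roll = 2): 1
Total outcomes = 4
P = 1/4 = 0.2500

P = 0.2500


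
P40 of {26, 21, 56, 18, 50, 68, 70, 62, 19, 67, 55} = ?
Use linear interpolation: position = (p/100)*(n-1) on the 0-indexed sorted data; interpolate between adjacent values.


Sorted: 18, 19, 21, 26, 50, 55, 56, 62, 67, 68, 70
n = 11
Index = 40/100 * 10 = 4.0000
Lower = data[4] = 50, Upper = data[5] = 55
P40 = 50 + 0*(5) = 50.0000

P40 = 50.0000


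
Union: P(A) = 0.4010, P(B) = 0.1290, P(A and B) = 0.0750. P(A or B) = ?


P(A∪B) = 0.4010 + 0.1290 - 0.0750
= 0.5300 - 0.0750
= 0.4550

P(A∪B) = 0.4550


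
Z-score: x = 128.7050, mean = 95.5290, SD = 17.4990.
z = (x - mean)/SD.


z = (128.7050 - 95.5290)/17.4990
= 33.1760/17.4990
= 1.8959

z = 1.8959


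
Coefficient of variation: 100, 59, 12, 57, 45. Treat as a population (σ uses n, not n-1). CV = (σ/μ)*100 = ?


Mean = 54.6000
SD = 28.2602
CV = (28.2602/54.6000)*100 = 51.7586%

CV = 51.7586%


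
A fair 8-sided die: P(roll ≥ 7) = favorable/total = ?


Favorable outcomes (roll ≥ 7): 2
Total outcomes = 8
P = 2/8 = 0.2500

P = 0.2500


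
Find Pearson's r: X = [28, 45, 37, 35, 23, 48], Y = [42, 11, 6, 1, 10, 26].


Mean X = 36.0000, Mean Y = 16.0000
SD X = 8.755950, SD Y = 13.916417
Cov = -8.333333
r = -8.333333/(8.755950*13.916417) = -0.0684

r = -0.0684


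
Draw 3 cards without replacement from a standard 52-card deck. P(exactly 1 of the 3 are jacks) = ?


Hypergeometric: P(X=1) = C(4,1)·C(48,2) / C(52,3)
= 4 × 1128 / 22100
= 4512/22100 = 0.2042

P = 0.2042


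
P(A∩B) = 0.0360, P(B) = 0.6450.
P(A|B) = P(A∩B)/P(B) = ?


P(A|B) = 0.0360/0.6450 = 0.0558

P(A|B) = 0.0558


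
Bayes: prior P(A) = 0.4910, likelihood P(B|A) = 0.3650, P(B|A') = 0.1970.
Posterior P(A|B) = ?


P(B) = P(B|A)*P(A) + P(B|A')*P(A')
= 0.3650*0.4910 + 0.1970*0.5090
= 0.179215 + 0.100273 = 0.279488
P(A|B) = 0.179215/0.279488 = 0.6412

P(A|B) = 0.6412


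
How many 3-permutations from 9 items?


P(9,3) = 9!/6!
= 362880/720
= 504

P(9,3) = 504


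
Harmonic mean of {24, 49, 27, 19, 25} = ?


Sum of reciprocals = 1/24 + 1/49 + 1/27 + 1/19 + 1/25 = 0.191743
HM = 5/0.191743 = 26.0765

HM = 26.0765


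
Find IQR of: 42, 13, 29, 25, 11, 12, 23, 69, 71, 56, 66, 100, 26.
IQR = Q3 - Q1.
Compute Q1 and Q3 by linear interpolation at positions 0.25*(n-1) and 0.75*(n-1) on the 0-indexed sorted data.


Sorted: 11, 12, 13, 23, 25, 26, 29, 42, 56, 66, 69, 71, 100
Q1 (25th %ile) = 23.0000
Q3 (75th %ile) = 66.0000
IQR = 66.0000 - 23.0000 = 43.0000

IQR = 43.0000


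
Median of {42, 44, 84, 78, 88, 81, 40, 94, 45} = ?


Sorted: 40, 42, 44, 45, 78, 81, 84, 88, 94
n = 9 (odd)
Middle value = 78

Median = 78


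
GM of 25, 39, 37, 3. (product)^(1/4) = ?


Product = 25 × 39 × 37 × 3 = 108225
GM = 108225^(1/4) = 18.1377

GM = 18.1377


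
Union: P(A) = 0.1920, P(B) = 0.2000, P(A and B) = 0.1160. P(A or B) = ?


P(A∪B) = 0.1920 + 0.2000 - 0.1160
= 0.3920 - 0.1160
= 0.2760

P(A∪B) = 0.2760


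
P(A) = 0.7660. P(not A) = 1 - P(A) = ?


P(not A) = 1 - 0.7660 = 0.2340

P(not A) = 0.2340


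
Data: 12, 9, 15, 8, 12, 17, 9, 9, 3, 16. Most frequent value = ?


Frequencies: 3:1, 8:1, 9:3, 12:2, 15:1, 16:1, 17:1
Max frequency = 3
Mode = 9

Mode = 9


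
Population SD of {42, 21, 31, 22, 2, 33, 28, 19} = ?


Mean = 24.7500
Variance = 123.4375
SD = sqrt(123.4375) = 11.1102

SD = 11.1102


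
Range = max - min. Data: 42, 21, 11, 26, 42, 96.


Max = 96, Min = 11
Range = 96 - 11 = 85

Range = 85


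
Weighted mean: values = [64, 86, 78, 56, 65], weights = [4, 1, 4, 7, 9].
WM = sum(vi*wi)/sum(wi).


Numerator = 64*4 + 86*1 + 78*4 + 56*7 + 65*9 = 1631
Denominator = 4 + 1 + 4 + 7 + 9 = 25
WM = 1631/25 = 65.2400

WM = 65.2400


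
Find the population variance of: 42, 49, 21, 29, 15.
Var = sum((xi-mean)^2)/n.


Mean = 31.2000
Squared deviations: 116.6400, 316.8400, 104.0400, 4.8400, 262.4400
Sum = 804.8000
Variance = 804.8000/5 = 160.9600

Variance = 160.9600


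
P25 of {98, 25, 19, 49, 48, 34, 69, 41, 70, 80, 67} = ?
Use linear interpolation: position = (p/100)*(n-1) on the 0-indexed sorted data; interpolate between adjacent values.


Sorted: 19, 25, 34, 41, 48, 49, 67, 69, 70, 80, 98
n = 11
Index = 25/100 * 10 = 2.5000
Lower = data[2] = 34, Upper = data[3] = 41
P25 = 34 + 0.5000*(7) = 37.5000

P25 = 37.5000


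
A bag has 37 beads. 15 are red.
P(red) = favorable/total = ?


P = 15/37 = 0.4054

P = 0.4054


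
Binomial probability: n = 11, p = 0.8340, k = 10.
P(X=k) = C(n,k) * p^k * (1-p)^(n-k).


C(11,10) = 11
p^10 = 0.162802
(1-p)^1 = 0.166000
P = 11 * 0.162802 * 0.166000 = 0.2973

P(X=10) = 0.2973


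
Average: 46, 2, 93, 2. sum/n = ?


Sum = 46 + 2 + 93 + 2 = 143
n = 4
Mean = 143/4 = 35.7500

Mean = 35.7500


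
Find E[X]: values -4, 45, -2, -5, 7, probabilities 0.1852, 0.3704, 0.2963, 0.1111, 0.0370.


E[X] = -4*0.1852 + 45*0.3704 - 2*0.2963 - 5*0.1111 + 7*0.0370
= -0.7408 + 16.6680 - 0.5926 - 0.5555 + 0.2590
= 15.0381

E[X] = 15.0381


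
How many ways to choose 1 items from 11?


C(11,1) = 11!/(1! × 10!)
= 39916800/(1 × 3628800)
= 11

C(11,1) = 11


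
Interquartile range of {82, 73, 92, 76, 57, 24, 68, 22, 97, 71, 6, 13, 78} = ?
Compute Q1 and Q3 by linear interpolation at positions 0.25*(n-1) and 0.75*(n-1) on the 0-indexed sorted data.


Sorted: 6, 13, 22, 24, 57, 68, 71, 73, 76, 78, 82, 92, 97
Q1 (25th %ile) = 24.0000
Q3 (75th %ile) = 78.0000
IQR = 78.0000 - 24.0000 = 54.0000

IQR = 54.0000


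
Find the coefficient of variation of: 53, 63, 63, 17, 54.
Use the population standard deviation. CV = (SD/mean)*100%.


Mean = 50.0000
SD = 17.0411
CV = (17.0411/50.0000)*100 = 34.0823%

CV = 34.0823%


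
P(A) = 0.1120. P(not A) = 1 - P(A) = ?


P(not A) = 1 - 0.1120 = 0.8880

P(not A) = 0.8880


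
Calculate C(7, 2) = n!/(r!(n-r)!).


C(7,2) = 7!/(2! × 5!)
= 5040/(2 × 120)
= 21

C(7,2) = 21


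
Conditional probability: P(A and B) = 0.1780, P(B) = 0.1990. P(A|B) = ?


P(A|B) = 0.1780/0.1990 = 0.8945

P(A|B) = 0.8945


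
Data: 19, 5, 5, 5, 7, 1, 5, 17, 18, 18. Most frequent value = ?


Frequencies: 1:1, 5:4, 7:1, 17:1, 18:2, 19:1
Max frequency = 4
Mode = 5

Mode = 5


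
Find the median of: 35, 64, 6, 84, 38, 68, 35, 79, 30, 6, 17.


Sorted: 6, 6, 17, 30, 35, 35, 38, 64, 68, 79, 84
n = 11 (odd)
Middle value = 35

Median = 35


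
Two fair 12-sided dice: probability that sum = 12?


Total outcomes = 12×12 = 144
Favorable (sum = 12): 11
P = 11/144 = 0.0764

P = 0.0764


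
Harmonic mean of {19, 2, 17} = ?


Sum of reciprocals = 1/19 + 1/2 + 1/17 = 0.611455
HM = 3/0.611455 = 4.9063

HM = 4.9063


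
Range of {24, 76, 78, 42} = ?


Max = 78, Min = 24
Range = 78 - 24 = 54

Range = 54


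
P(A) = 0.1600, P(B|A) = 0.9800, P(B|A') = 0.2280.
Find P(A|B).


P(B) = P(B|A)*P(A) + P(B|A')*P(A')
= 0.9800*0.1600 + 0.2280*0.8400
= 0.156800 + 0.191520 = 0.348320
P(A|B) = 0.156800/0.348320 = 0.4502

P(A|B) = 0.4502


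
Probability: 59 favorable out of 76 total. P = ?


P = 59/76 = 0.7763

P = 0.7763


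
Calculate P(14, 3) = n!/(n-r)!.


P(14,3) = 14!/11!
= 87178291200/39916800
= 2184

P(14,3) = 2184


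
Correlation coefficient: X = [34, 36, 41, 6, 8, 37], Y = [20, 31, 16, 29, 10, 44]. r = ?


Mean X = 27.0000, Mean Y = 25.0000
SD X = 14.306176, SD Y = 11.135529
Cov = 47.333333
r = 47.333333/(14.306176*11.135529) = 0.2971

r = 0.2971


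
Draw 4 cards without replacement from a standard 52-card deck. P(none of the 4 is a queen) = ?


P(no queens) = (48/52) × (47/51) × (46/50) × (45/49)
= 0.7187

P = 0.7187


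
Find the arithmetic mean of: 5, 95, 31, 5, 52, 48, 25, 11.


Sum = 5 + 95 + 31 + 5 + 52 + 48 + 25 + 11 = 272
n = 8
Mean = 272/8 = 34.0000

Mean = 34.0000


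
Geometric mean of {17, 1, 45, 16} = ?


Product = 17 × 1 × 45 × 16 = 12240
GM = 12240^(1/4) = 10.5183

GM = 10.5183


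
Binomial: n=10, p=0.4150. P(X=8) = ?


C(10,8) = 45
p^8 = 0.000880
(1-p)^2 = 0.342225
P = 45 * 0.000880 * 0.342225 = 0.0135

P(X=8) = 0.0135


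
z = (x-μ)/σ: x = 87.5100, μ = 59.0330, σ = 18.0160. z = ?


z = (87.5100 - 59.0330)/18.0160
= 28.4770/18.0160
= 1.5807

z = 1.5807


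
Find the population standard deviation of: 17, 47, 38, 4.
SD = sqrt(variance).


Mean = 26.5000
Variance = 287.2500
SD = sqrt(287.2500) = 16.9485

SD = 16.9485


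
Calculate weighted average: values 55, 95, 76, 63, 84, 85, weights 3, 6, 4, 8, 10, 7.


Numerator = 55*3 + 95*6 + 76*4 + 63*8 + 84*10 + 85*7 = 2978
Denominator = 3 + 6 + 4 + 8 + 10 + 7 = 38
WM = 2978/38 = 78.3684

WM = 78.3684


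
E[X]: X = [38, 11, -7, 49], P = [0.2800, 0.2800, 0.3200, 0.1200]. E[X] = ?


E[X] = 38*0.2800 + 11*0.2800 - 7*0.3200 + 49*0.1200
= 10.6400 + 3.0800 - 2.2400 + 5.8800
= 17.3600

E[X] = 17.3600


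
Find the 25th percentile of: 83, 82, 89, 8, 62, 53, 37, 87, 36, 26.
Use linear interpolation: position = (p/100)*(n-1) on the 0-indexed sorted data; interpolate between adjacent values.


Sorted: 8, 26, 36, 37, 53, 62, 82, 83, 87, 89
n = 10
Index = 25/100 * 9 = 2.2500
Lower = data[2] = 36, Upper = data[3] = 37
P25 = 36 + 0.2500*(1) = 36.2500

P25 = 36.2500


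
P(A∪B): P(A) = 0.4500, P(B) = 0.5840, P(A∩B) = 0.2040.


P(A∪B) = 0.4500 + 0.5840 - 0.2040
= 1.0340 - 0.2040
= 0.8300

P(A∪B) = 0.8300


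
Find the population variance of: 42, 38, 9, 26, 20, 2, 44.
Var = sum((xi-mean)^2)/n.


Mean = 25.8571
Squared deviations: 260.5918, 147.4490, 284.1633, 0.0204, 34.3061, 569.1633, 329.1633
Sum = 1624.8571
Variance = 1624.8571/7 = 232.1224

Variance = 232.1224


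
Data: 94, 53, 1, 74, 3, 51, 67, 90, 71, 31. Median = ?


Sorted: 1, 3, 31, 51, 53, 67, 71, 74, 90, 94
n = 10 (even)
Middle values: 53 and 67
Median = (53+67)/2 = 60.0000

Median = 60.0000


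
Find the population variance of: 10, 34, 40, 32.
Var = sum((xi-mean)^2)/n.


Mean = 29.0000
Squared deviations: 361.0000, 25.0000, 121.0000, 9.0000
Sum = 516.0000
Variance = 516.0000/4 = 129.0000

Variance = 129.0000


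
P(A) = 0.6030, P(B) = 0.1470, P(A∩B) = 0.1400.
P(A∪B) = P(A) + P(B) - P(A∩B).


P(A∪B) = 0.6030 + 0.1470 - 0.1400
= 0.7500 - 0.1400
= 0.6100

P(A∪B) = 0.6100


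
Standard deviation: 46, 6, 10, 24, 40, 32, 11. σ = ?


Mean = 24.1429
Variance = 213.2653
SD = sqrt(213.2653) = 14.6036

SD = 14.6036


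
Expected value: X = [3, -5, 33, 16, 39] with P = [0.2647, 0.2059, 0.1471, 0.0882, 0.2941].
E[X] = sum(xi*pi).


E[X] = 3*0.2647 - 5*0.2059 + 33*0.1471 + 16*0.0882 + 39*0.2941
= 0.7941 - 1.0295 + 4.8543 + 1.4112 + 11.4699
= 17.5000

E[X] = 17.5000


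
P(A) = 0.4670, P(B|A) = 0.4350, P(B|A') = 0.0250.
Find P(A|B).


P(B) = P(B|A)*P(A) + P(B|A')*P(A')
= 0.4350*0.4670 + 0.0250*0.5330
= 0.203145 + 0.013325 = 0.216470
P(A|B) = 0.203145/0.216470 = 0.9384

P(A|B) = 0.9384


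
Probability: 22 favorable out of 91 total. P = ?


P = 22/91 = 0.2418

P = 0.2418


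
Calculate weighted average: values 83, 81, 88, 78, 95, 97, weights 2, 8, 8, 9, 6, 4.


Numerator = 83*2 + 81*8 + 88*8 + 78*9 + 95*6 + 97*4 = 3178
Denominator = 2 + 8 + 8 + 9 + 6 + 4 = 37
WM = 3178/37 = 85.8919

WM = 85.8919


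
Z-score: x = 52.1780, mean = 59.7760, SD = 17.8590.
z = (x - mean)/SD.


z = (52.1780 - 59.7760)/17.8590
= -7.5980/17.8590
= -0.4254

z = -0.4254


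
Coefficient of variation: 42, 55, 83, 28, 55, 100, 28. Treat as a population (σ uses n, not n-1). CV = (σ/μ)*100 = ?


Mean = 55.8571
SD = 25.1591
CV = (25.1591/55.8571)*100 = 45.0418%

CV = 45.0418%


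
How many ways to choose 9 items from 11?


C(11,9) = 11!/(9! × 2!)
= 39916800/(362880 × 2)
= 55

C(11,9) = 55


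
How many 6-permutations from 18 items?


P(18,6) = 18!/12!
= 6402373705728000/479001600
= 13366080

P(18,6) = 13366080


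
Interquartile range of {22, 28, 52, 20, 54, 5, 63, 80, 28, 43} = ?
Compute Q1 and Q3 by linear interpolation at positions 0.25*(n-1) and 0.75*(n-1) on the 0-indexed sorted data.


Sorted: 5, 20, 22, 28, 28, 43, 52, 54, 63, 80
Q1 (25th %ile) = 23.5000
Q3 (75th %ile) = 53.5000
IQR = 53.5000 - 23.5000 = 30.0000

IQR = 30.0000


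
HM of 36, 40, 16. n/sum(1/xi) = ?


Sum of reciprocals = 1/36 + 1/40 + 1/16 = 0.115278
HM = 3/0.115278 = 26.0241

HM = 26.0241


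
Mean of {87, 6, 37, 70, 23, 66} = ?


Sum = 87 + 6 + 37 + 70 + 23 + 66 = 289
n = 6
Mean = 289/6 = 48.1667

Mean = 48.1667


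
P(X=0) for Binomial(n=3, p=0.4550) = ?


C(3,0) = 1
p^0 = 1.000000
(1-p)^3 = 0.161879
P = 1 * 1.000000 * 0.161879 = 0.1619

P(X=0) = 0.1619


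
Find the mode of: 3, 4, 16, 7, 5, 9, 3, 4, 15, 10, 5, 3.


Frequencies: 3:3, 4:2, 5:2, 7:1, 9:1, 10:1, 15:1, 16:1
Max frequency = 3
Mode = 3

Mode = 3


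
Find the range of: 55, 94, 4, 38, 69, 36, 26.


Max = 94, Min = 4
Range = 94 - 4 = 90

Range = 90


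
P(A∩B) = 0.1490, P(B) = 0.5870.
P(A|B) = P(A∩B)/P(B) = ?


P(A|B) = 0.1490/0.5870 = 0.2538

P(A|B) = 0.2538


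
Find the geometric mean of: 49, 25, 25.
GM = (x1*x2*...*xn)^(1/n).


Product = 49 × 25 × 25 = 30625
GM = 30625^(1/3) = 31.2866

GM = 31.2866


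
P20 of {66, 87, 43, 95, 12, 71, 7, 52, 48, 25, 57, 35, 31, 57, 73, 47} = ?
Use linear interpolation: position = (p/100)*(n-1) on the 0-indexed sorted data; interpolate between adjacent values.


Sorted: 7, 12, 25, 31, 35, 43, 47, 48, 52, 57, 57, 66, 71, 73, 87, 95
n = 16
Index = 20/100 * 15 = 3.0000
Lower = data[3] = 31, Upper = data[4] = 35
P20 = 31 + 0*(4) = 31.0000

P20 = 31.0000


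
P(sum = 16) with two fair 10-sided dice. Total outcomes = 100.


Total outcomes = 10×10 = 100
Favorable (sum = 16): 5
P = 5/100 = 0.0500

P = 0.0500


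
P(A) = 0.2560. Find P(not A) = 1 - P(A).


P(not A) = 1 - 0.2560 = 0.7440

P(not A) = 0.7440


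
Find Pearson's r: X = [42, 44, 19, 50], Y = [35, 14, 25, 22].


Mean X = 38.7500, Mean Y = 24.0000
SD X = 11.776566, SD Y = 7.516648
Cov = -14.750000
r = -14.750000/(11.776566*7.516648) = -0.1666

r = -0.1666


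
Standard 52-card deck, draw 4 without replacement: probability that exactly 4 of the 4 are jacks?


Hypergeometric: P(X=4) = C(4,4)·C(48,0) / C(52,4)
= 1 × 1 / 270725
= 1/270725 = 3.6938e-06

P = 3.6938e-06


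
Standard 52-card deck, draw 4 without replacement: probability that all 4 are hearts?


P(all hearts) = (13/52) × (12/51) × (11/50) × (10/49)
= 0.0026

P = 0.0026


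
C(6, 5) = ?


C(6,5) = 6!/(5! × 1!)
= 720/(120 × 1)
= 6

C(6,5) = 6


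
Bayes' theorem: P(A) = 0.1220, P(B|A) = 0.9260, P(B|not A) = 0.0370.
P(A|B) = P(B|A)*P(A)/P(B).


P(B) = P(B|A)*P(A) + P(B|A')*P(A')
= 0.9260*0.1220 + 0.0370*0.8780
= 0.112972 + 0.032486 = 0.145458
P(A|B) = 0.112972/0.145458 = 0.7767

P(A|B) = 0.7767


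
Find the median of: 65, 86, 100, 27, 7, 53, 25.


Sorted: 7, 25, 27, 53, 65, 86, 100
n = 7 (odd)
Middle value = 53

Median = 53


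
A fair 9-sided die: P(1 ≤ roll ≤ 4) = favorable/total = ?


Favorable outcomes (1 ≤ roll ≤ 4): 4
Total outcomes = 9
P = 4/9 = 0.4444

P = 0.4444


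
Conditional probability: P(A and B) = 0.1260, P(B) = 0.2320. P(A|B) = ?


P(A|B) = 0.1260/0.2320 = 0.5431

P(A|B) = 0.5431


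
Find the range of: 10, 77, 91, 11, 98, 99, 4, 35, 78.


Max = 99, Min = 4
Range = 99 - 4 = 95

Range = 95


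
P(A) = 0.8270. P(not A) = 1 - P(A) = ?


P(not A) = 1 - 0.8270 = 0.1730

P(not A) = 0.1730


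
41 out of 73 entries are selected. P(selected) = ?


P = 41/73 = 0.5616

P = 0.5616


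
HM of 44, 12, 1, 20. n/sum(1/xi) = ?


Sum of reciprocals = 1/44 + 1/12 + 1/1 + 1/20 = 1.156061
HM = 4/1.156061 = 3.4600

HM = 3.4600


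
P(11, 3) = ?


P(11,3) = 11!/8!
= 39916800/40320
= 990

P(11,3) = 990


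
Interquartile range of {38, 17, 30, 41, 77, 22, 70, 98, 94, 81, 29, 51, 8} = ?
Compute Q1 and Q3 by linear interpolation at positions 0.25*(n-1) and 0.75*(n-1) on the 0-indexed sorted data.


Sorted: 8, 17, 22, 29, 30, 38, 41, 51, 70, 77, 81, 94, 98
Q1 (25th %ile) = 29.0000
Q3 (75th %ile) = 77.0000
IQR = 77.0000 - 29.0000 = 48.0000

IQR = 48.0000
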